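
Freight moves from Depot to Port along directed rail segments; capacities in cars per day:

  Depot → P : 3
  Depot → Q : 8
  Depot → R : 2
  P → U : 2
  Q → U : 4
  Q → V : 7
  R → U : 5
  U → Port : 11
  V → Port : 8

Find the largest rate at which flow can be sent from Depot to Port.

Augment Depot→P→U→Port: bottleneck 2, flow now 2.
Augment Depot→Q→U→Port: bottleneck 4, flow now 6.
Augment Depot→Q→V→Port: bottleneck 4, flow now 10.
Augment Depot→R→U→Port: bottleneck 2, flow now 12.
No augmenting path remains; maximum flow = 12.
In the residual graph, reachable from Depot: {Depot, P}.
Min-cut edges: Depot→Q (8), Depot→R (2), P→U (2); capacity 8 + 2 + 2 = 12.
This cut is saturated, so no flow can exceed 12.

12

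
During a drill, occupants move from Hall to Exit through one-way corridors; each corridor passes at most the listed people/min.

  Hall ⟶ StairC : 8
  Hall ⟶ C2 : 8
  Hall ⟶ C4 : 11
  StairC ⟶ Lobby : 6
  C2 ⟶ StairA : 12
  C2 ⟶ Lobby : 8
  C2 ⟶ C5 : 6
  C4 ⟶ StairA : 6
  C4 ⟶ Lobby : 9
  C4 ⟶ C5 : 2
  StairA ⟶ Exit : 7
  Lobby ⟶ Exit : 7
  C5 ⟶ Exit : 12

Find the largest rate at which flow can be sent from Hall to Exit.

Augment Hall→StairC→Lobby→Exit: bottleneck 6, flow now 6.
Augment Hall→C2→StairA→Exit: bottleneck 7, flow now 13.
Augment Hall→C2→Lobby→Exit: bottleneck 1, flow now 14.
Augment Hall→C4→C5→Exit: bottleneck 2, flow now 16.
Augment Hall→C4→StairA→C2→C5→Exit: bottleneck 6, flow now 22. (uses reverse residual edge)
No augmenting path remains; maximum flow = 22.
In the residual graph, reachable from Hall: {Hall, StairC, C2, C4, StairA, Lobby}.
Min-cut edges: C2→C5 (6), C4→C5 (2), StairA→Exit (7), Lobby→Exit (7); capacity 6 + 2 + 7 + 7 = 22.
This cut is saturated, so no flow can exceed 22.

22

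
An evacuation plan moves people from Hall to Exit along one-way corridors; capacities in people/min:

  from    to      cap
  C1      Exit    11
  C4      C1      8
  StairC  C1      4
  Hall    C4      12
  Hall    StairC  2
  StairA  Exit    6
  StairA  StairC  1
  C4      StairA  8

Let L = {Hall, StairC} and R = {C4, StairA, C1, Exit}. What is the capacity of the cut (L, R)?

Edges leaving {Hall, StairC}: Hall→C4 (12), StairC→C1 (4).
Cut capacity = 12 + 4 = 16.

16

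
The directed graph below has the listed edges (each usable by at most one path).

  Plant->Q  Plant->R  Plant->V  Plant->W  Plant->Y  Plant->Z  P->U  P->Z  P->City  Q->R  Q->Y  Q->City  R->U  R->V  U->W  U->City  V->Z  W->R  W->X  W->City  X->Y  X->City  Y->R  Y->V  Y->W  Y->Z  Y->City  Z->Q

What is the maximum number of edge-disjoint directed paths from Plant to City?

Assign every edge capacity 1; by Menger, the answer equals the max flow.
Path Plant→Q→City (+1); total 1.
Path Plant→W→City (+1); total 2.
Path Plant→Y→City (+1); total 3.
Path Plant→R→U→City (+1); total 4.
Path Plant→Z→Q→Y→W→X→City (+1); total 5.
No residual Plant→City path; max flow = 5.
Certifying cut of size 5: {Plant→Q, Plant→R, Plant→W, Plant→Y, Z→Q}.

5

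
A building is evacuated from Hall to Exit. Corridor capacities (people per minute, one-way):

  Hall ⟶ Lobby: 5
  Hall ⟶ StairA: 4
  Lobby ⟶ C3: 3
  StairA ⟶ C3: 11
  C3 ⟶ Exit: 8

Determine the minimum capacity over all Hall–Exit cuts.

7

Augment Hall→Lobby→C3→Exit: bottleneck 3, flow now 3.
Augment Hall→StairA→C3→Exit: bottleneck 4, flow now 7.
No augmenting path remains; maximum flow = 7.
By max-flow min-cut, the minimum cut capacity equals the max flow.
In the residual graph, reachable from Hall: {Hall, Lobby}.
Min-cut edges: Hall→StairA (4), Lobby→C3 (3); capacity 4 + 3 = 7.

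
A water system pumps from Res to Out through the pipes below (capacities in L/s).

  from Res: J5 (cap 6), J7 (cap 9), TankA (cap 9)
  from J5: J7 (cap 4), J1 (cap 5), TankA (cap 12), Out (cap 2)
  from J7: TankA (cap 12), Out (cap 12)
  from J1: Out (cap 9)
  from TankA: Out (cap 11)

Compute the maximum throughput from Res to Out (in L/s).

24

Augment Res→J5→Out: bottleneck 2, flow now 2.
Augment Res→J7→Out: bottleneck 9, flow now 11.
Augment Res→TankA→Out: bottleneck 9, flow now 20.
Augment Res→J5→J7→Out: bottleneck 3, flow now 23.
Augment Res→J5→J1→Out: bottleneck 1, flow now 24.
No augmenting path remains; maximum flow = 24.
In the residual graph, reachable from Res: {Res}.
Min-cut edges: Res→J5 (6), Res→J7 (9), Res→TankA (9); capacity 6 + 9 + 9 = 24.
This cut is saturated, so no flow can exceed 24.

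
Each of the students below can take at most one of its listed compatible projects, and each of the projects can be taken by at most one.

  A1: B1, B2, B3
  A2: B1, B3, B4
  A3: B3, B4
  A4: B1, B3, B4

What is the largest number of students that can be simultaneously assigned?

4

Unit-capacity flow: source→left, listed edges, right→sink; max matching = max flow.
Augmenting path A1→B1 (+1); matched 1.
Augmenting path A2→B3 (+1); matched 2.
Augmenting path A3→B4 (+1); matched 3.
Augmenting path A4→B1→A1→B2 (+1); matched 4.
No augmenting path remains; maximum matching = 4.
König certificate: {A1, A2, A3, A4} is a vertex cover of size 4 (every listed pair touches it), so no matching can be larger.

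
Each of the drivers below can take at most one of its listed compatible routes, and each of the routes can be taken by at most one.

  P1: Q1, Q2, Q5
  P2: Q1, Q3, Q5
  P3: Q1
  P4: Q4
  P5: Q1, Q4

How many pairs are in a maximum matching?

4

Unit-capacity flow: source→left, listed edges, right→sink; max matching = max flow.
Augmenting path P1→Q1 (+1); matched 1.
Augmenting path P2→Q3 (+1); matched 2.
Augmenting path P4→Q4 (+1); matched 3.
Augmenting path P3→Q1→P1→Q2 (+1); matched 4.
No augmenting path remains; maximum matching = 4.
König certificate: {P1, P2, Q1, Q4} is a vertex cover of size 4 (every listed pair touches it), so no matching can be larger.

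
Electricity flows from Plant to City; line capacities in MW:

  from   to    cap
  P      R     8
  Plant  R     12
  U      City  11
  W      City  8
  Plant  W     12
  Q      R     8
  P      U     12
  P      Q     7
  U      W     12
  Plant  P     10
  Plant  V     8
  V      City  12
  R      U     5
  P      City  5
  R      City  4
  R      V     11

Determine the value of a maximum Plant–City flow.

Augment Plant→P→City: bottleneck 5, flow now 5.
Augment Plant→R→City: bottleneck 4, flow now 9.
Augment Plant→V→City: bottleneck 8, flow now 17.
Augment Plant→W→City: bottleneck 8, flow now 25.
Augment Plant→P→U→City: bottleneck 5, flow now 30.
Augment Plant→R→U→City: bottleneck 5, flow now 35.
Augment Plant→R→V→City: bottleneck 3, flow now 38.
No augmenting path remains; maximum flow = 38.
In the residual graph, reachable from Plant: {Plant, W}.
Min-cut edges: Plant→P (10), Plant→R (12), Plant→V (8), W→City (8); capacity 10 + 12 + 8 + 8 = 38.
This cut is saturated, so no flow can exceed 38.

38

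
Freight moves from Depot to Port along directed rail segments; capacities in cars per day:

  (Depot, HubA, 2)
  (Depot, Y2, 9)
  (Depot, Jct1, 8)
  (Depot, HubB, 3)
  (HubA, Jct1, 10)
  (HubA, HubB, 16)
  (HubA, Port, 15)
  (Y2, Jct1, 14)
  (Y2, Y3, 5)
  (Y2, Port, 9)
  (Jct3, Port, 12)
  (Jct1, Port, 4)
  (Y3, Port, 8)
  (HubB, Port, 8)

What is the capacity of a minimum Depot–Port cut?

Augment Depot→HubA→Port: bottleneck 2, flow now 2.
Augment Depot→Y2→Port: bottleneck 9, flow now 11.
Augment Depot→Jct1→Port: bottleneck 4, flow now 15.
Augment Depot→HubB→Port: bottleneck 3, flow now 18.
No augmenting path remains; maximum flow = 18.
By max-flow min-cut, the minimum cut capacity equals the max flow.
In the residual graph, reachable from Depot: {Depot, Jct1}.
Min-cut edges: Depot→HubA (2), Depot→Y2 (9), Depot→HubB (3), Jct1→Port (4); capacity 2 + 9 + 3 + 4 = 18.

18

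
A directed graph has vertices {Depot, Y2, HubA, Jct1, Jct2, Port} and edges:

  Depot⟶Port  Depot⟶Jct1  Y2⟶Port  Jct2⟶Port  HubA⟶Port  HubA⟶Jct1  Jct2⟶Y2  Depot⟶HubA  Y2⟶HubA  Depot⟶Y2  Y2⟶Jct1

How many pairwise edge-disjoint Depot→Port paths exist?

3

Assign every edge capacity 1; by Menger, the answer equals the max flow.
Path Depot→Port (+1); total 1.
Path Depot→Y2→Port (+1); total 2.
Path Depot→HubA→Port (+1); total 3.
No residual Depot→Port path; max flow = 3.
Certifying cut of size 3: {Depot→HubA, Depot→Port, Depot→Y2}.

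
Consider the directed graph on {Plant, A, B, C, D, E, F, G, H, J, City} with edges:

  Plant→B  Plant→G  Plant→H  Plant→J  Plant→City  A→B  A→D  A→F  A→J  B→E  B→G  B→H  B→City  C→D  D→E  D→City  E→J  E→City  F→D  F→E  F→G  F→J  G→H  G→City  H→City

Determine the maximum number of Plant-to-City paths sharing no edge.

Assign every edge capacity 1; by Menger, the answer equals the max flow.
Path Plant→City (+1); total 1.
Path Plant→B→City (+1); total 2.
Path Plant→G→City (+1); total 3.
Path Plant→H→City (+1); total 4.
No residual Plant→City path; max flow = 4.
Certifying cut of size 4: {Plant→B, Plant→City, Plant→G, Plant→H}.

4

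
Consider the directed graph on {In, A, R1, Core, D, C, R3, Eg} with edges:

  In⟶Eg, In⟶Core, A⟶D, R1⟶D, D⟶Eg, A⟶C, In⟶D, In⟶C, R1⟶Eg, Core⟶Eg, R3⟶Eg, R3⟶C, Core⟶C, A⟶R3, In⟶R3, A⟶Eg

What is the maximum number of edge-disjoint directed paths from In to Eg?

Assign every edge capacity 1; by Menger, the answer equals the max flow.
Path In→Eg (+1); total 1.
Path In→Core→Eg (+1); total 2.
Path In→D→Eg (+1); total 3.
Path In→R3→Eg (+1); total 4.
No residual In→Eg path; max flow = 4.
Certifying cut of size 4: {In→Core, In→D, In→Eg, In→R3}.

4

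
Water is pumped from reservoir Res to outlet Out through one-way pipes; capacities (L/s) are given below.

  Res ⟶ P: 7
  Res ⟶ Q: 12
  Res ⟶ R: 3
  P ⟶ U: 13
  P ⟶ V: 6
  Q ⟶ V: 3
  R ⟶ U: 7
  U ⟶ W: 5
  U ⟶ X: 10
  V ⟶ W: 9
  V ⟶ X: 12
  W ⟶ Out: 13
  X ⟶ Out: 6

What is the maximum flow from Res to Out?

13

Augment Res→P→U→W→Out: bottleneck 5, flow now 5.
Augment Res→P→U→X→Out: bottleneck 2, flow now 7.
Augment Res→Q→V→W→Out: bottleneck 3, flow now 10.
Augment Res→R→U→X→Out: bottleneck 3, flow now 13.
No augmenting path remains; maximum flow = 13.
In the residual graph, reachable from Res: {Res, Q}.
Min-cut edges: Res→P (7), Res→R (3), Q→V (3); capacity 7 + 3 + 3 = 13.
This cut is saturated, so no flow can exceed 13.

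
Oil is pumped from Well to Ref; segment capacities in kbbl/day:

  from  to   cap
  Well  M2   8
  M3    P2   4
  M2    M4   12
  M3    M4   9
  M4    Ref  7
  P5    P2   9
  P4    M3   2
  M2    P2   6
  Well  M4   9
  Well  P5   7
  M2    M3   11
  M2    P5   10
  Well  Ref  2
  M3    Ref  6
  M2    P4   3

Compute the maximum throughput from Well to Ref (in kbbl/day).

Augment Well→Ref: bottleneck 2, flow now 2.
Augment Well→M4→Ref: bottleneck 7, flow now 9.
Augment Well→M2→M3→Ref: bottleneck 6, flow now 15.
No augmenting path remains; maximum flow = 15.
In the residual graph, reachable from Well: {Well, M2, P5, P4, M3, P2, M4}.
Min-cut edges: Well→Ref (2), M3→Ref (6), M4→Ref (7); capacity 2 + 6 + 7 = 15.
This cut is saturated, so no flow can exceed 15.

15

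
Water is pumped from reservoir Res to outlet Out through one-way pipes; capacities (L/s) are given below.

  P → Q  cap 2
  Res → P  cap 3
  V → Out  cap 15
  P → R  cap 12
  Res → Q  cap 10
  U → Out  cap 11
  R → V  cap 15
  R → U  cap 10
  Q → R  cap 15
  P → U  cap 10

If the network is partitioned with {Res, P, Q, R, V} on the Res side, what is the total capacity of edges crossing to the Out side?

35

Edges leaving {Res, P, Q, R, V}: P→U (10), R→U (10), V→Out (15).
Cut capacity = 10 + 10 + 15 = 35.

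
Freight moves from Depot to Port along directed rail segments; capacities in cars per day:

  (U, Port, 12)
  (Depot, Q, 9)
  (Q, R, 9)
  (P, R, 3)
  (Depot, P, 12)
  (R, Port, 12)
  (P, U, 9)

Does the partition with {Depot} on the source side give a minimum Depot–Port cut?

Yes — it is a minimum cut (capacity 21).

Given cut capacity: 12 + 9 = 21.
Augment Depot→P→R→Port: bottleneck 3, flow now 3.
Augment Depot→P→U→Port: bottleneck 9, flow now 12.
Augment Depot→Q→R→Port: bottleneck 9, flow now 21.
No augmenting path remains; maximum flow = 21.
Cut capacity 21 equals the max flow, so it is a minimum cut.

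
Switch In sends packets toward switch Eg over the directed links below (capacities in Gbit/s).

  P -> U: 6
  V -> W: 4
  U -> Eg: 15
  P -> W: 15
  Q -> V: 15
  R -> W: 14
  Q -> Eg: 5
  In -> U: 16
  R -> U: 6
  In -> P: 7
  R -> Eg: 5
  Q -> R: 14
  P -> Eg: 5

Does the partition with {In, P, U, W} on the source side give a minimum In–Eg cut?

Given cut capacity: 5 + 15 = 20.
Augment In→P→Eg: bottleneck 5, flow now 5.
Augment In→U→Eg: bottleneck 15, flow now 20.
No augmenting path remains; maximum flow = 20.
Cut capacity 20 equals the max flow, so it is a minimum cut.

Yes — it is a minimum cut (capacity 20).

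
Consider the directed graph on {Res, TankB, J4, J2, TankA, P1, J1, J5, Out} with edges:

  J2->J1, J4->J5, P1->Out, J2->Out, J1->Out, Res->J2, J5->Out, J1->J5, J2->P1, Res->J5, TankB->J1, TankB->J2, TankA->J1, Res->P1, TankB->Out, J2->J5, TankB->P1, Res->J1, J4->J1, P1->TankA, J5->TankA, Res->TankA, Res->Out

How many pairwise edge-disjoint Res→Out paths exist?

Assign every edge capacity 1; by Menger, the answer equals the max flow.
Path Res→Out (+1); total 1.
Path Res→J2→Out (+1); total 2.
Path Res→P1→Out (+1); total 3.
Path Res→J1→Out (+1); total 4.
Path Res→J5→Out (+1); total 5.
No residual Res→Out path; max flow = 5.
Certifying cut of size 5: {J1→Out, J5→Out, Res→J2, Res→Out, Res→P1}.

5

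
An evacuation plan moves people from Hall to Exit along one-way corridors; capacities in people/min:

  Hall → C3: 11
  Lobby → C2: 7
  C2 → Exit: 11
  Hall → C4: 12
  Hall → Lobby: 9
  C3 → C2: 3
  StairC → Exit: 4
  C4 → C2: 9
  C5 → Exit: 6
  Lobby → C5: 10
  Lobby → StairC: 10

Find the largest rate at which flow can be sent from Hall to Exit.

Augment Hall→Lobby→StairC→Exit: bottleneck 4, flow now 4.
Augment Hall→Lobby→C5→Exit: bottleneck 5, flow now 9.
Augment Hall→C4→C2→Exit: bottleneck 9, flow now 18.
Augment Hall→C3→C2→Exit: bottleneck 2, flow now 20.
No augmenting path remains; maximum flow = 20.
In the residual graph, reachable from Hall: {Hall, C4, C3, C2}.
Min-cut edges: Hall→Lobby (9), C2→Exit (11); capacity 9 + 11 = 20.
This cut is saturated, so no flow can exceed 20.

20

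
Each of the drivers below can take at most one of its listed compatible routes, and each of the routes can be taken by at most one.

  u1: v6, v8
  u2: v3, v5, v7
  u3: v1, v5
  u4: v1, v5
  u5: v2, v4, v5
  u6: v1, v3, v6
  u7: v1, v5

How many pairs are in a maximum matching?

6

Unit-capacity flow: source→left, listed edges, right→sink; max matching = max flow.
Augmenting path u1→v6 (+1); matched 1.
Augmenting path u2→v3 (+1); matched 2.
Augmenting path u3→v1 (+1); matched 3.
Augmenting path u4→v5 (+1); matched 4.
Augmenting path u5→v2 (+1); matched 5.
Augmenting path u6→v3→u2→v7 (+1); matched 6.
No augmenting path remains; maximum matching = 6.
König certificate: {u1, u2, u5, u6, v1, v5} is a vertex cover of size 6 (every listed pair touches it), so no matching can be larger.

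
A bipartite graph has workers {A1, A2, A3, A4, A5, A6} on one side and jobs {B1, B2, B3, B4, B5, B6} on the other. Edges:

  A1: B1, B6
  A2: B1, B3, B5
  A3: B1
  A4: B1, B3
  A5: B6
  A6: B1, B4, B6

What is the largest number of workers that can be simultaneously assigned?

Unit-capacity flow: source→left, listed edges, right→sink; max matching = max flow.
Augmenting path A1→B1 (+1); matched 1.
Augmenting path A2→B3 (+1); matched 2.
Augmenting path A5→B6 (+1); matched 3.
Augmenting path A6→B4 (+1); matched 4.
Augmenting path A4→B3→A2→B5 (+1); matched 5.
No augmenting path remains; maximum matching = 5.
König certificate: {A2, A4, A6, B1, B6} is a vertex cover of size 5 (every listed pair touches it), so no matching can be larger.

5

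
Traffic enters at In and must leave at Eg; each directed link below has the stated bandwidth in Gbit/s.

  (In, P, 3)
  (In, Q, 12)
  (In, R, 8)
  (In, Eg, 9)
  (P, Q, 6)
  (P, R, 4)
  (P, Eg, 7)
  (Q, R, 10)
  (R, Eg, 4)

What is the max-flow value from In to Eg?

Augment In→Eg: bottleneck 9, flow now 9.
Augment In→P→Eg: bottleneck 3, flow now 12.
Augment In→R→Eg: bottleneck 4, flow now 16.
No augmenting path remains; maximum flow = 16.
In the residual graph, reachable from In: {In, Q, R}.
Min-cut edges: In→P (3), In→Eg (9), R→Eg (4); capacity 3 + 9 + 4 = 16.
This cut is saturated, so no flow can exceed 16.

16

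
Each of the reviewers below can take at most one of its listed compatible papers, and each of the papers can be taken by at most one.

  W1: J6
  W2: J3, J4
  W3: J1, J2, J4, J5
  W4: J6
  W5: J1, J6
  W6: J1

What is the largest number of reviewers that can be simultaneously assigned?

Unit-capacity flow: source→left, listed edges, right→sink; max matching = max flow.
Augmenting path W1→J6 (+1); matched 1.
Augmenting path W2→J3 (+1); matched 2.
Augmenting path W3→J1 (+1); matched 3.
Augmenting path W5→J1→W3→J2 (+1); matched 4.
No augmenting path remains; maximum matching = 4.
König certificate: {W2, W3, J1, J6} is a vertex cover of size 4 (every listed pair touches it), so no matching can be larger.

4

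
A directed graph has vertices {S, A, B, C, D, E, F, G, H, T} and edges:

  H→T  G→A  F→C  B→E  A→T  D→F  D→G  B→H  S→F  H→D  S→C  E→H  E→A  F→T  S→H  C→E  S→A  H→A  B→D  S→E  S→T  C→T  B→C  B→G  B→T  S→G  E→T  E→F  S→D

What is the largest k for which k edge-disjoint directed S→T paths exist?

Assign every edge capacity 1; by Menger, the answer equals the max flow.
Path S→T (+1); total 1.
Path S→A→T (+1); total 2.
Path S→C→T (+1); total 3.
Path S→E→T (+1); total 4.
Path S→F→T (+1); total 5.
Path S→H→T (+1); total 6.
No residual S→T path; max flow = 6.
Certifying cut of size 6: {A→T, C→T, E→T, F→T, H→T, S→T}.

6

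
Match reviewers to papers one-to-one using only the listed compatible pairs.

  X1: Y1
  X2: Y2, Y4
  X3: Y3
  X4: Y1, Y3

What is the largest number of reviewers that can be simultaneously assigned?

3

Unit-capacity flow: source→left, listed edges, right→sink; max matching = max flow.
Augmenting path X1→Y1 (+1); matched 1.
Augmenting path X2→Y2 (+1); matched 2.
Augmenting path X3→Y3 (+1); matched 3.
No augmenting path remains; maximum matching = 3.
König certificate: {X2, Y1, Y3} is a vertex cover of size 3 (every listed pair touches it), so no matching can be larger.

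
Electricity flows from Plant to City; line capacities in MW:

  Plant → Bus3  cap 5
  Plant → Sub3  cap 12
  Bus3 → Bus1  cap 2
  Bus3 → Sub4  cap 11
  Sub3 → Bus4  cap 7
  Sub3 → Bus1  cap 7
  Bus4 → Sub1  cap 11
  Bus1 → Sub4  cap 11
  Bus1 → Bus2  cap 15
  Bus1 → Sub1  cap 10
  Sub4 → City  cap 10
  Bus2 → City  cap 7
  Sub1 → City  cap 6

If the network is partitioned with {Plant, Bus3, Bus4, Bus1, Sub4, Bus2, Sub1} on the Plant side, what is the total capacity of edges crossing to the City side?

Edges leaving {Plant, Bus3, Bus4, Bus1, Sub4, Bus2, Sub1}: Plant→Sub3 (12), Sub4→City (10), Bus2→City (7), Sub1→City (6).
Cut capacity = 12 + 10 + 7 + 6 = 35.

35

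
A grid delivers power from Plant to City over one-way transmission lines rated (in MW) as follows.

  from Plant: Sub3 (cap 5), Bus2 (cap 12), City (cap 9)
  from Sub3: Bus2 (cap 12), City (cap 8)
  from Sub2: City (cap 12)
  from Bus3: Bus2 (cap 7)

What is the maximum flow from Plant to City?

Augment Plant→City: bottleneck 9, flow now 9.
Augment Plant→Sub3→City: bottleneck 5, flow now 14.
No augmenting path remains; maximum flow = 14.
In the residual graph, reachable from Plant: {Plant, Bus2}.
Min-cut edges: Plant→Sub3 (5), Plant→City (9); capacity 5 + 9 = 14.
This cut is saturated, so no flow can exceed 14.

14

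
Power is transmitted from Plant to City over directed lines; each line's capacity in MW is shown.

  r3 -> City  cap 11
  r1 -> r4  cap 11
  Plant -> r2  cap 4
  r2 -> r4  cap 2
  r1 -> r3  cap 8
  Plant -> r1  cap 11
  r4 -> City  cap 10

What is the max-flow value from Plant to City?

13

Augment Plant→r1→r3→City: bottleneck 8, flow now 8.
Augment Plant→r1→r4→City: bottleneck 3, flow now 11.
Augment Plant→r2→r4→City: bottleneck 2, flow now 13.
No augmenting path remains; maximum flow = 13.
In the residual graph, reachable from Plant: {Plant, r2}.
Min-cut edges: Plant→r1 (11), r2→r4 (2); capacity 11 + 2 = 13.
This cut is saturated, so no flow can exceed 13.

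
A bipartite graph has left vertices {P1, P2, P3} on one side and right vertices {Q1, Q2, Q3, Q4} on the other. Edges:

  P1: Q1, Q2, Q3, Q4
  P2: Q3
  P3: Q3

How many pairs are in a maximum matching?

Unit-capacity flow: source→left, listed edges, right→sink; max matching = max flow.
Augmenting path P1→Q1 (+1); matched 1.
Augmenting path P2→Q3 (+1); matched 2.
No augmenting path remains; maximum matching = 2.
König certificate: {P1, Q3} is a vertex cover of size 2 (every listed pair touches it), so no matching can be larger.

2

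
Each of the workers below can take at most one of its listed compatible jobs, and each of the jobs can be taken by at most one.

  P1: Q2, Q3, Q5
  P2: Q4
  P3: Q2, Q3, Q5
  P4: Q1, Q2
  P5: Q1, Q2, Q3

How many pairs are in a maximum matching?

5

Unit-capacity flow: source→left, listed edges, right→sink; max matching = max flow.
Augmenting path P1→Q2 (+1); matched 1.
Augmenting path P2→Q4 (+1); matched 2.
Augmenting path P3→Q3 (+1); matched 3.
Augmenting path P4→Q1 (+1); matched 4.
Augmenting path P5→Q2→P1→Q5 (+1); matched 5.
No augmenting path remains; maximum matching = 5.
König certificate: {P1, P2, P3, P4, P5} is a vertex cover of size 5 (every listed pair touches it), so no matching can be larger.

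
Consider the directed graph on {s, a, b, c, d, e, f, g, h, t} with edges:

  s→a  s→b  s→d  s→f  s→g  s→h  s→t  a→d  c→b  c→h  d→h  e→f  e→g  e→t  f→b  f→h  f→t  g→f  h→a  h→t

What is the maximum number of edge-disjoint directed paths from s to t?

Assign every edge capacity 1; by Menger, the answer equals the max flow.
Path s→t (+1); total 1.
Path s→f→t (+1); total 2.
Path s→h→t (+1); total 3.
No residual s→t path; max flow = 3.
Certifying cut of size 3: {f→t, h→t, s→t}.

3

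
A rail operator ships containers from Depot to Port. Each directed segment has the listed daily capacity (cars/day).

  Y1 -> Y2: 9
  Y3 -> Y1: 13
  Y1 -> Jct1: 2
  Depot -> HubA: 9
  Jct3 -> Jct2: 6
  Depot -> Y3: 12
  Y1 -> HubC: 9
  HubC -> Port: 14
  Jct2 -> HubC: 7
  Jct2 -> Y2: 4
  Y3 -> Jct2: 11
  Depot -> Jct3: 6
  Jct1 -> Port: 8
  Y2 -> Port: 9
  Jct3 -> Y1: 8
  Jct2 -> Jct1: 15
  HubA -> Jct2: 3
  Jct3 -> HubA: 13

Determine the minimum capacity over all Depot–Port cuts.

Augment Depot→Jct3→Jct2→Jct1→Port: bottleneck 6, flow now 6.
Augment Depot→HubA→Jct2→Jct1→Port: bottleneck 2, flow now 8.
Augment Depot→HubA→Jct2→HubC→Port: bottleneck 1, flow now 9.
Augment Depot→Y3→Jct2→HubC→Port: bottleneck 6, flow now 15.
Augment Depot→Y3→Jct2→Y2→Port: bottleneck 4, flow now 19.
Augment Depot→Y3→Y1→HubC→Port: bottleneck 2, flow now 21.
No augmenting path remains; maximum flow = 21.
By max-flow min-cut, the minimum cut capacity equals the max flow.
In the residual graph, reachable from Depot: {Depot, HubA}.
Min-cut edges: Depot→Jct3 (6), Depot→Y3 (12), HubA→Jct2 (3); capacity 6 + 12 + 3 = 21.

21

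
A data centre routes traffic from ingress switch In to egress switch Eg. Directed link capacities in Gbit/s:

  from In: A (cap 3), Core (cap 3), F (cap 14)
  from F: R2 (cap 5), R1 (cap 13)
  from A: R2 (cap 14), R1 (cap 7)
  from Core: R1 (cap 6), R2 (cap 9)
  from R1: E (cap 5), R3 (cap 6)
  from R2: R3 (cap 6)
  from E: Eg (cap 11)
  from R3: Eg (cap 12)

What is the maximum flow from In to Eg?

Augment In→F→R1→E→Eg: bottleneck 5, flow now 5.
Augment In→F→R1→R3→Eg: bottleneck 6, flow now 11.
Augment In→F→R2→R3→Eg: bottleneck 3, flow now 14.
Augment In→A→R2→R3→Eg: bottleneck 3, flow now 17.
No augmenting path remains; maximum flow = 17.
In the residual graph, reachable from In: {In, F, A, Core, R1, R2}.
Min-cut edges: R1→E (5), R1→R3 (6), R2→R3 (6); capacity 5 + 6 + 6 = 17.
This cut is saturated, so no flow can exceed 17.

17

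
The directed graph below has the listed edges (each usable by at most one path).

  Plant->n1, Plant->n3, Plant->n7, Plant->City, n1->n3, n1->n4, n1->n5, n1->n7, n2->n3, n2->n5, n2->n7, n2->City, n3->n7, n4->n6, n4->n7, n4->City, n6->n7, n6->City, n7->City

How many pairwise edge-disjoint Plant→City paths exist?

3

Assign every edge capacity 1; by Menger, the answer equals the max flow.
Path Plant→City (+1); total 1.
Path Plant→n7→City (+1); total 2.
Path Plant→n1→n4→City (+1); total 3.
No residual Plant→City path; max flow = 3.
Certifying cut of size 3: {Plant→City, Plant→n1, n7→City}.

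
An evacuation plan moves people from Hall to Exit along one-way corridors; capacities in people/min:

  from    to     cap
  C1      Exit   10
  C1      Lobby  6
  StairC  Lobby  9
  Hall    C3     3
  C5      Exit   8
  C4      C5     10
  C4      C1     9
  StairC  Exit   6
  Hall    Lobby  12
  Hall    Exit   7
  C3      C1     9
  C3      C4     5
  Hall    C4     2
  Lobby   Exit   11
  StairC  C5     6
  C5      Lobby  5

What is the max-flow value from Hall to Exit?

Augment Hall→Exit: bottleneck 7, flow now 7.
Augment Hall→Lobby→Exit: bottleneck 11, flow now 18.
Augment Hall→C3→C1→Exit: bottleneck 3, flow now 21.
Augment Hall→C4→C1→Exit: bottleneck 2, flow now 23.
No augmenting path remains; maximum flow = 23.
In the residual graph, reachable from Hall: {Hall, Lobby}.
Min-cut edges: Hall→C3 (3), Hall→C4 (2), Hall→Exit (7), Lobby→Exit (11); capacity 3 + 2 + 7 + 11 = 23.
This cut is saturated, so no flow can exceed 23.

23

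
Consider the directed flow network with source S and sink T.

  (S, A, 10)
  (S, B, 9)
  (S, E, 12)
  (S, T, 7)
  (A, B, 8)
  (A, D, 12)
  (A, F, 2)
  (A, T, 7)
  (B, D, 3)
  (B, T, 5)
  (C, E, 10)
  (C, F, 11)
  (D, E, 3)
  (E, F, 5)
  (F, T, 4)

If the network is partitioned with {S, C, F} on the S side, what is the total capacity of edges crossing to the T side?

52

Edges leaving {S, C, F}: S→A (10), S→B (9), S→E (12), S→T (7), C→E (10), F→T (4).
Cut capacity = 10 + 9 + 12 + 7 + 10 + 4 = 52.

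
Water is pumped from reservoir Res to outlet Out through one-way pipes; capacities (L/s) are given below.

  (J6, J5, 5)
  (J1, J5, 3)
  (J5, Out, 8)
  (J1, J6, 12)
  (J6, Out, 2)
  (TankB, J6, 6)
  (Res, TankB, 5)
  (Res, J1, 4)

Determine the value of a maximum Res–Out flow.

9

Augment Res→J1→J6→Out: bottleneck 2, flow now 2.
Augment Res→J1→J5→Out: bottleneck 2, flow now 4.
Augment Res→TankB→J6→J5→Out: bottleneck 5, flow now 9.
No augmenting path remains; maximum flow = 9.
In the residual graph, reachable from Res: {Res}.
Min-cut edges: Res→J1 (4), Res→TankB (5); capacity 4 + 5 = 9.
This cut is saturated, so no flow can exceed 9.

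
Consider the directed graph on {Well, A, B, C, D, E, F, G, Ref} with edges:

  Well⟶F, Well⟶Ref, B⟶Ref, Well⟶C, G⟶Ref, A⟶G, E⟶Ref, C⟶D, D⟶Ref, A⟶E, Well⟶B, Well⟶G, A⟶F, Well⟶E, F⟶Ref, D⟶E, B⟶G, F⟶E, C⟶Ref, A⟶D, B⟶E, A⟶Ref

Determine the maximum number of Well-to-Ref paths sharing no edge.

Assign every edge capacity 1; by Menger, the answer equals the max flow.
Path Well→Ref (+1); total 1.
Path Well→B→Ref (+1); total 2.
Path Well→C→Ref (+1); total 3.
Path Well→E→Ref (+1); total 4.
Path Well→F→Ref (+1); total 5.
Path Well→G→Ref (+1); total 6.
No residual Well→Ref path; max flow = 6.
Certifying cut of size 6: {Well→B, Well→C, Well→E, Well→F, Well→G, Well→Ref}.

6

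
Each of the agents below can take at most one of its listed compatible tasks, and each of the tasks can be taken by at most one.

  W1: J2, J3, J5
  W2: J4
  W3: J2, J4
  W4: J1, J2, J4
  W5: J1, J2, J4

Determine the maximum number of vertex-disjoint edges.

Unit-capacity flow: source→left, listed edges, right→sink; max matching = max flow.
Augmenting path W1→J2 (+1); matched 1.
Augmenting path W2→J4 (+1); matched 2.
Augmenting path W4→J1 (+1); matched 3.
Augmenting path W3→J2→W1→J3 (+1); matched 4.
No augmenting path remains; maximum matching = 4.
König certificate: {W1, J1, J2, J4} is a vertex cover of size 4 (every listed pair touches it), so no matching can be larger.

4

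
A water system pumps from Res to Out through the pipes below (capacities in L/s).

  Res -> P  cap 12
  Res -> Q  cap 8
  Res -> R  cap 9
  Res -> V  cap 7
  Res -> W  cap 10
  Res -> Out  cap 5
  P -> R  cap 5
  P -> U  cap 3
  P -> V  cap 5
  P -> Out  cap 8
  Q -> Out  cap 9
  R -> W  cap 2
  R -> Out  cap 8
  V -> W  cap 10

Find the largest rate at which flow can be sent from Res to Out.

29

Augment Res→Out: bottleneck 5, flow now 5.
Augment Res→P→Out: bottleneck 8, flow now 13.
Augment Res→Q→Out: bottleneck 8, flow now 21.
Augment Res→R→Out: bottleneck 8, flow now 29.
No augmenting path remains; maximum flow = 29.
In the residual graph, reachable from Res: {Res, P, R, U, V, W}.
Min-cut edges: Res→Q (8), Res→Out (5), P→Out (8), R→Out (8); capacity 8 + 5 + 8 + 8 = 29.
This cut is saturated, so no flow can exceed 29.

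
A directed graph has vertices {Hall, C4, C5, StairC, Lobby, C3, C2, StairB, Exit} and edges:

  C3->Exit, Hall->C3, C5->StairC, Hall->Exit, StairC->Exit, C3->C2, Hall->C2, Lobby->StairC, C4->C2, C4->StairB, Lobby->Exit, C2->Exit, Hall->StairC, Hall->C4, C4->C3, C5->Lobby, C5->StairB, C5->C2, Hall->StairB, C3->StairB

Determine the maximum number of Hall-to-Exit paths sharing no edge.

4

Assign every edge capacity 1; by Menger, the answer equals the max flow.
Path Hall→Exit (+1); total 1.
Path Hall→StairC→Exit (+1); total 2.
Path Hall→C3→Exit (+1); total 3.
Path Hall→C2→Exit (+1); total 4.
No residual Hall→Exit path; max flow = 4.
Certifying cut of size 4: {C2→Exit, C3→Exit, Hall→Exit, Hall→StairC}.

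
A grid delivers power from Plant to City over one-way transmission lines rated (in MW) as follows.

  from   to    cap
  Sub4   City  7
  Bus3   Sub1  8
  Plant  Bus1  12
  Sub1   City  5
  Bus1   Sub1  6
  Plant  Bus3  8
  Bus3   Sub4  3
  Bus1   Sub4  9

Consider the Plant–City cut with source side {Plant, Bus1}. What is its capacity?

23

Edges leaving {Plant, Bus1}: Plant→Bus3 (8), Bus1→Sub4 (9), Bus1→Sub1 (6).
Cut capacity = 8 + 9 + 6 = 23.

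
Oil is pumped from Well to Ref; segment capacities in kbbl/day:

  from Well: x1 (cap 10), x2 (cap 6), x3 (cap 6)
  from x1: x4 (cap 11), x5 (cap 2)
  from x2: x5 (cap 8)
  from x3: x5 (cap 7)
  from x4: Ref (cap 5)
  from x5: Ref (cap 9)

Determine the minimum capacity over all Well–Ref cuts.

14

Augment Well→x1→x4→Ref: bottleneck 5, flow now 5.
Augment Well→x1→x5→Ref: bottleneck 2, flow now 7.
Augment Well→x2→x5→Ref: bottleneck 6, flow now 13.
Augment Well→x3→x5→Ref: bottleneck 1, flow now 14.
No augmenting path remains; maximum flow = 14.
By max-flow min-cut, the minimum cut capacity equals the max flow.
In the residual graph, reachable from Well: {Well, x1, x2, x3, x4, x5}.
Min-cut edges: x4→Ref (5), x5→Ref (9); capacity 5 + 9 = 14.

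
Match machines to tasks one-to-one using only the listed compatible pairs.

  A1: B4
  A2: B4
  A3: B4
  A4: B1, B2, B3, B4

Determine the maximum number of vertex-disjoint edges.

Unit-capacity flow: source→left, listed edges, right→sink; max matching = max flow.
Augmenting path A1→B4 (+1); matched 1.
Augmenting path A4→B1 (+1); matched 2.
No augmenting path remains; maximum matching = 2.
König certificate: {A4, B4} is a vertex cover of size 2 (every listed pair touches it), so no matching can be larger.

2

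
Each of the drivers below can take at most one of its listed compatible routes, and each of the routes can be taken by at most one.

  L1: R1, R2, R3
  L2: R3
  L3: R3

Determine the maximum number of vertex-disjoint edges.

2

Unit-capacity flow: source→left, listed edges, right→sink; max matching = max flow.
Augmenting path L1→R1 (+1); matched 1.
Augmenting path L2→R3 (+1); matched 2.
No augmenting path remains; maximum matching = 2.
König certificate: {L1, R3} is a vertex cover of size 2 (every listed pair touches it), so no matching can be larger.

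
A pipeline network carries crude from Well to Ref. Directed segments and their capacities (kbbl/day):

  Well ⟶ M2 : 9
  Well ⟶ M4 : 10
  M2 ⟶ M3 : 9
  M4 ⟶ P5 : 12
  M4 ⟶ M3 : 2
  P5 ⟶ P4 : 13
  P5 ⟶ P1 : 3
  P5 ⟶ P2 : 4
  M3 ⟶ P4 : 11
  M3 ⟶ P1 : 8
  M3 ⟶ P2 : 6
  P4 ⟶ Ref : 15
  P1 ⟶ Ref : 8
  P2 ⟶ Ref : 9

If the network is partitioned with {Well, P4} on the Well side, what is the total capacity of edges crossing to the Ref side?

34

Edges leaving {Well, P4}: Well→M2 (9), Well→M4 (10), P4→Ref (15).
Cut capacity = 9 + 10 + 15 = 34.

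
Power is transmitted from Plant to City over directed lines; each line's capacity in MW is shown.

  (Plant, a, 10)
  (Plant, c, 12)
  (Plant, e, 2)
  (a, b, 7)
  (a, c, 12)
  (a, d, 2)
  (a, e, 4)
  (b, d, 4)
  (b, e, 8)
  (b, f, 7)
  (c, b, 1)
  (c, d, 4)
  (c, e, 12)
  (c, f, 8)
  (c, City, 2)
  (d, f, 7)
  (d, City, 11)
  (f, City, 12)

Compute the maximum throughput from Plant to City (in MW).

22

Augment Plant→c→City: bottleneck 2, flow now 2.
Augment Plant→a→d→City: bottleneck 2, flow now 4.
Augment Plant→c→d→City: bottleneck 4, flow now 8.
Augment Plant→c→f→City: bottleneck 6, flow now 14.
Augment Plant→a→b→d→City: bottleneck 4, flow now 18.
Augment Plant→a→b→f→City: bottleneck 3, flow now 21.
Augment Plant→a→c→f→City: bottleneck 1, flow now 22.
No augmenting path remains; maximum flow = 22.
In the residual graph, reachable from Plant: {Plant, e}.
Min-cut edges: Plant→a (10), Plant→c (12); capacity 10 + 12 = 22.
This cut is saturated, so no flow can exceed 22.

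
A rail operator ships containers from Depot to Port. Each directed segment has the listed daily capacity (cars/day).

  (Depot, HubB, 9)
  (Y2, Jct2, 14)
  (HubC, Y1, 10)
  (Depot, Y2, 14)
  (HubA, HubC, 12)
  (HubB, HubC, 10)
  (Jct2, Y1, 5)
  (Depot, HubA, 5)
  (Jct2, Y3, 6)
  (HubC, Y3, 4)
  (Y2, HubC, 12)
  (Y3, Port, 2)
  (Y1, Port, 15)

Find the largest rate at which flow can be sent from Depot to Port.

17

Augment Depot→HubB→HubC→Y1→Port: bottleneck 9, flow now 9.
Augment Depot→HubA→HubC→Y1→Port: bottleneck 1, flow now 10.
Augment Depot→HubA→HubC→Y3→Port: bottleneck 2, flow now 12.
Augment Depot→Y2→Jct2→Y1→Port: bottleneck 5, flow now 17.
No augmenting path remains; maximum flow = 17.
In the residual graph, reachable from Depot: {Depot, HubB, HubA, Y2, Jct2, HubC, Y3}.
Min-cut edges: Jct2→Y1 (5), HubC→Y1 (10), Y3→Port (2); capacity 5 + 10 + 2 = 17.
This cut is saturated, so no flow can exceed 17.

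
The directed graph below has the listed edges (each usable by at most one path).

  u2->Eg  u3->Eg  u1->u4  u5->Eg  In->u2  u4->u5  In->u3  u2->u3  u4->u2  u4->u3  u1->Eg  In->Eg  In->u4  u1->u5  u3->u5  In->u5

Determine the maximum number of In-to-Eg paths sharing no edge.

Assign every edge capacity 1; by Menger, the answer equals the max flow.
Path In→Eg (+1); total 1.
Path In→u2→Eg (+1); total 2.
Path In→u3→Eg (+1); total 3.
Path In→u5→Eg (+1); total 4.
No residual In→Eg path; max flow = 4.
Certifying cut of size 4: {In→Eg, u2→Eg, u3→Eg, u5→Eg}.

4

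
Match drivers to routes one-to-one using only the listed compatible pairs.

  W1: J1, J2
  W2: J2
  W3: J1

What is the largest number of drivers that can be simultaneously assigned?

Unit-capacity flow: source→left, listed edges, right→sink; max matching = max flow.
Augmenting path W1→J1 (+1); matched 1.
Augmenting path W2→J2 (+1); matched 2.
No augmenting path remains; maximum matching = 2.
König certificate: {J1, J2} is a vertex cover of size 2 (every listed pair touches it), so no matching can be larger.

2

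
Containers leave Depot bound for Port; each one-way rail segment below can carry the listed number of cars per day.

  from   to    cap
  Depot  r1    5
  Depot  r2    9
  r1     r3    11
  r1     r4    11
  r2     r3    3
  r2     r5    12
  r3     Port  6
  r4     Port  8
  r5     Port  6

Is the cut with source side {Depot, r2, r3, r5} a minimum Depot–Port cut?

No — its capacity is 17, but the minimum cut has capacity 14.

Given cut capacity: 5 + 6 + 6 = 17.
Augment Depot→r1→r3→Port: bottleneck 5, flow now 5.
Augment Depot→r2→r3→Port: bottleneck 1, flow now 6.
Augment Depot→r2→r5→Port: bottleneck 6, flow now 12.
Augment Depot→r2→r3→r1→r4→Port: bottleneck 2, flow now 14. (uses reverse residual edge)
No augmenting path remains; maximum flow = 14.
In the residual graph, reachable from Depot: {Depot}.
Min-cut edges: Depot→r1 (5), Depot→r2 (9); capacity 5 + 9 = 14.
Cut capacity 17 exceeds the max flow 14, so it is not minimum.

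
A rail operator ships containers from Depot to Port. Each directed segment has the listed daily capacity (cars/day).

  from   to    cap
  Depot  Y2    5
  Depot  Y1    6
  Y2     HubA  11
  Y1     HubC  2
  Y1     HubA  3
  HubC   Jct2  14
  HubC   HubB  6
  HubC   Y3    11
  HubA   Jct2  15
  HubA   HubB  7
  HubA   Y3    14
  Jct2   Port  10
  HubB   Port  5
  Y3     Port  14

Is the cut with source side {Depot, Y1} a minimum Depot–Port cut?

Yes — it is a minimum cut (capacity 10).

Given cut capacity: 5 + 2 + 3 = 10.
Augment Depot→Y2→HubA→Jct2→Port: bottleneck 5, flow now 5.
Augment Depot→Y1→HubC→Jct2→Port: bottleneck 2, flow now 7.
Augment Depot→Y1→HubA→Jct2→Port: bottleneck 3, flow now 10.
No augmenting path remains; maximum flow = 10.
Cut capacity 10 equals the max flow, so it is a minimum cut.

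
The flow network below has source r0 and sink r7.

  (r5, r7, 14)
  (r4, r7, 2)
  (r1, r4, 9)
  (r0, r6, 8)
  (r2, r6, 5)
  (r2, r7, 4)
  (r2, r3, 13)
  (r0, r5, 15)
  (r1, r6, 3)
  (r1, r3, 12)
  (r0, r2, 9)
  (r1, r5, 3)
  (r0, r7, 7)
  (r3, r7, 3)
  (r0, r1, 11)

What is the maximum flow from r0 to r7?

Augment r0→r7: bottleneck 7, flow now 7.
Augment r0→r2→r7: bottleneck 4, flow now 11.
Augment r0→r5→r7: bottleneck 14, flow now 25.
Augment r0→r1→r3→r7: bottleneck 3, flow now 28.
Augment r0→r1→r4→r7: bottleneck 2, flow now 30.
No augmenting path remains; maximum flow = 30.
In the residual graph, reachable from r0: {r0, r1, r2, r3, r4, r5, r6}.
Min-cut edges: r0→r7 (7), r2→r7 (4), r3→r7 (3), r4→r7 (2), r5→r7 (14); capacity 7 + 4 + 3 + 2 + 14 = 30.
This cut is saturated, so no flow can exceed 30.

30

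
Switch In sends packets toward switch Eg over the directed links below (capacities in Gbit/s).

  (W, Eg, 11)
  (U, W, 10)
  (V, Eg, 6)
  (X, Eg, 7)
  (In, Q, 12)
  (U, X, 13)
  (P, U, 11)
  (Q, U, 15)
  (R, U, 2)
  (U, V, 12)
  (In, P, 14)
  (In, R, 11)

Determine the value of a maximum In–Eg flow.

Augment In→P→U→V→Eg: bottleneck 6, flow now 6.
Augment In→P→U→W→Eg: bottleneck 5, flow now 11.
Augment In→Q→U→W→Eg: bottleneck 5, flow now 16.
Augment In→Q→U→X→Eg: bottleneck 7, flow now 23.
No augmenting path remains; maximum flow = 23.
In the residual graph, reachable from In: {In, P, Q, R, U, V, X}.
Min-cut edges: U→W (10), V→Eg (6), X→Eg (7); capacity 10 + 6 + 7 = 23.
This cut is saturated, so no flow can exceed 23.

23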